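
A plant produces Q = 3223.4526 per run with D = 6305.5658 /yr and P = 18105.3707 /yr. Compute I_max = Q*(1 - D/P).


D/P = 0.3483
1 - D/P = 0.6517
I_max = 3223.4526 * 0.6517 = 2100.8193

2100.8193 units


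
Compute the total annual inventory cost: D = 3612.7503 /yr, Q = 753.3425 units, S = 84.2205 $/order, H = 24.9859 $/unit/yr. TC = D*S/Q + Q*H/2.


Ordering cost = D*S/Q = 403.8902
Holding cost = Q*H/2 = 9411.4702
TC = 403.8902 + 9411.4702 = 9815.3604

9815.3604 $/yr


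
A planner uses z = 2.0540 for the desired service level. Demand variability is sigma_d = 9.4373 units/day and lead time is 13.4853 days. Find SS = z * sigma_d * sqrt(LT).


sqrt(LT) = sqrt(13.4853) = 3.6722
SS = 2.0540 * 9.4373 * 3.6722 = 71.1834

71.1834 units


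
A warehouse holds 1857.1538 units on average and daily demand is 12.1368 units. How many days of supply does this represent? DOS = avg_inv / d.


DOS = 1857.1538 / 12.1368 = 153.0184

153.0184 days


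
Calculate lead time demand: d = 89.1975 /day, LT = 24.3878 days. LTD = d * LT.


LTD = 89.1975 * 24.3878 = 2175.3308

2175.3308 units


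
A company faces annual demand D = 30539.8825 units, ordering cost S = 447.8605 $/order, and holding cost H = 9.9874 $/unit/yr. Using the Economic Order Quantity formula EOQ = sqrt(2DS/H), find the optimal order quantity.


2*D*S = 2 * 30539.8825 * 447.8605 = 27355214.0928
2*D*S/H = 2738972.5146
EOQ = sqrt(2738972.5146) = 1654.9841

1654.9841 units


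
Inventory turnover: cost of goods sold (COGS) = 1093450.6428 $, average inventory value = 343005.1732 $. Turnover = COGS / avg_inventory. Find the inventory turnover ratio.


Turnover = 1093450.6428 / 343005.1732 = 3.1879

3.1879


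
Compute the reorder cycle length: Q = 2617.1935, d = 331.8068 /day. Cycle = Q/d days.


Cycle = 2617.1935 / 331.8068 = 7.8877

7.8877 days


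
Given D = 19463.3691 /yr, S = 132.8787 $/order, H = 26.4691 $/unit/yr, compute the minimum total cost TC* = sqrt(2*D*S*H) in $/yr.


2*D*S*H = 136912329.4203
TC* = sqrt(136912329.4203) = 11700.9542

11700.9542 $/yr


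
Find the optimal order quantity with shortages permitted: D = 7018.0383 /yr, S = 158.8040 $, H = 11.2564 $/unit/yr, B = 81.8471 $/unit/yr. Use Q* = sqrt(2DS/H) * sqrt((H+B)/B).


sqrt(2DS/H) = 444.9937
sqrt((H+B)/B) = 1.0666
Q* = 444.9937 * 1.0666 = 474.6081

474.6081 units


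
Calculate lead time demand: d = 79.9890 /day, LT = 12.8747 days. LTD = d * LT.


LTD = 79.9890 * 12.8747 = 1029.8344

1029.8344 units


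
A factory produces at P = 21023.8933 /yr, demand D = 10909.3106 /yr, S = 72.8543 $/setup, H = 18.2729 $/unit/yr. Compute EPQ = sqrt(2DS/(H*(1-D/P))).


1 - D/P = 1 - 0.5189 = 0.4811
H*(1-D/P) = 8.7911
2DS = 1589580.3745
EPQ = sqrt(180817.3869) = 425.2263

425.2263 units


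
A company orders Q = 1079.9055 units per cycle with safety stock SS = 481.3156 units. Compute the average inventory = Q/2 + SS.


Q/2 = 539.9528
Avg = 539.9528 + 481.3156 = 1021.2684

1021.2684 units


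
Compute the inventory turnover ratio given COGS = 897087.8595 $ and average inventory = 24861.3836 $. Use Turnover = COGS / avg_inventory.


Turnover = 897087.8595 / 24861.3836 = 36.0836

36.0836


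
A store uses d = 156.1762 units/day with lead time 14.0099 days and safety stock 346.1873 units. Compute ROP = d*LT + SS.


d*LT = 156.1762 * 14.0099 = 2188.0129
ROP = 2188.0129 + 346.1873 = 2534.2002

2534.2002 units


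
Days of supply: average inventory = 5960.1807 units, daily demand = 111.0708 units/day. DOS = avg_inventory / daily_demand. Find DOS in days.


DOS = 5960.1807 / 111.0708 = 53.6611

53.6611 days


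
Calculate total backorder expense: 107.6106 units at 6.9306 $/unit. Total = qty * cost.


Total = 107.6106 * 6.9306 = 745.8060

745.8060 $


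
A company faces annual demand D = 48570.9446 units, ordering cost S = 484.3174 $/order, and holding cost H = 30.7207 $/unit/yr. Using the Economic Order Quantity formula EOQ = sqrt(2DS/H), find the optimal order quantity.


2*D*S = 2 * 48570.9446 * 484.3174 = 47047507.2084
2*D*S/H = 1531459.4787
EOQ = sqrt(1531459.4787) = 1237.5215

1237.5215 units


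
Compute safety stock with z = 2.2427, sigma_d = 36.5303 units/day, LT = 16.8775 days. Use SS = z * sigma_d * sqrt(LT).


sqrt(LT) = sqrt(16.8775) = 4.1082
SS = 2.2427 * 36.5303 * 4.1082 = 336.5724

336.5724 units


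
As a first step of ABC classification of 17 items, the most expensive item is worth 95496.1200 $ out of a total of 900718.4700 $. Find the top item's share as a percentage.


Top item = 95496.1200
Total = 900718.4700
Percentage = 95496.1200 / 900718.4700 * 100 = 10.6022

10.6022%


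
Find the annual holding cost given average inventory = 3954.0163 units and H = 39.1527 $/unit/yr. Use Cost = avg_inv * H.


Cost = 3954.0163 * 39.1527 = 154810.4140

154810.4140 $/yr


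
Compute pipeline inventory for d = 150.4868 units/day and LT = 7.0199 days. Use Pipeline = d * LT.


Pipeline = 150.4868 * 7.0199 = 1056.4023

1056.4023 units


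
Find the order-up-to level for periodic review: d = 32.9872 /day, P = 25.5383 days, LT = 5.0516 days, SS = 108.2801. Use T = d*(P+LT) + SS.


P + LT = 30.5899
d*(P+LT) = 32.9872 * 30.5899 = 1009.0751
T = 1009.0751 + 108.2801 = 1117.3552

1117.3552 units


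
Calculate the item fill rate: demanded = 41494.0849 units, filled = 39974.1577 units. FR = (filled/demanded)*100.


FR = 39974.1577 / 41494.0849 * 100 = 96.3370

96.3370%


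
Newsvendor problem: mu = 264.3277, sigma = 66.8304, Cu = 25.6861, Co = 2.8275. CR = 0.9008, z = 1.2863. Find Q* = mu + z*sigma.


CR = Cu/(Cu+Co) = 25.6861/(25.6861+2.8275) = 0.9008
z = 1.2863
Q* = 264.3277 + 1.2863 * 66.8304 = 350.2916

350.2916 units


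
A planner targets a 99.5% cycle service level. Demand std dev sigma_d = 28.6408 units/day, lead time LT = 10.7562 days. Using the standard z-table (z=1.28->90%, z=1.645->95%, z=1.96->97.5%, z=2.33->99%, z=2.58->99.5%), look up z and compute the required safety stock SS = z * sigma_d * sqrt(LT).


From the table, SL = 99.5% corresponds to z = 2.58
sqrt(LT) = sqrt(10.7562) = 3.2797
SS = 2.58 * 28.6408 * 3.2797 = 242.3451

242.3451 units


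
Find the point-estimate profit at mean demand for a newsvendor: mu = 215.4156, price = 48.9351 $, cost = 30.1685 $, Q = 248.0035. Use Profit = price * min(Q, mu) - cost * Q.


Sales at mu = min(248.0035, 215.4156) = 215.4156
Revenue = 48.9351 * 215.4156 = 10541.3839
Total cost = 30.1685 * 248.0035 = 7481.8936
Profit = 10541.3839 - 7481.8936 = 3059.4903

3059.4903 $


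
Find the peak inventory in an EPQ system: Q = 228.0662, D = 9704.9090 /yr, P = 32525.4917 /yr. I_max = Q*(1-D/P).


D/P = 0.2984
1 - D/P = 0.7016
I_max = 228.0662 * 0.7016 = 160.0161

160.0161 units


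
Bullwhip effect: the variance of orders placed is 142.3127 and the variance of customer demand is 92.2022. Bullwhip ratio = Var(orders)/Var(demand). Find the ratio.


BW = 142.3127 / 92.2022 = 1.5435

1.5435


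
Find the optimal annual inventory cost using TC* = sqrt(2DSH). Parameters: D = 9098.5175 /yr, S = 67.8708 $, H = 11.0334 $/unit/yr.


2*D*S*H = 13626771.1344
TC* = sqrt(13626771.1344) = 3691.4457

3691.4457 $/yr


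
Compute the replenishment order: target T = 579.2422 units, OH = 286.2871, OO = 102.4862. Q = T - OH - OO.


Inventory position = OH + OO = 286.2871 + 102.4862 = 388.7733
Q = 579.2422 - 388.7733 = 190.4689

190.4689 units


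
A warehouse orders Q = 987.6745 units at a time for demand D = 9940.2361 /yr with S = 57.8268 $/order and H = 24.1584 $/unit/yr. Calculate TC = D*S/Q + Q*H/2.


Ordering cost = D*S/Q = 581.9853
Holding cost = Q*H/2 = 11930.3178
TC = 581.9853 + 11930.3178 = 12512.3031

12512.3031 $/yr


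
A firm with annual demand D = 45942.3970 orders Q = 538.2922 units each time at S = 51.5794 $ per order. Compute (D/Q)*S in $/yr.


Number of orders = D/Q = 85.3484
Cost = 85.3484 * 51.5794 = 4402.2211

4402.2211 $/yr


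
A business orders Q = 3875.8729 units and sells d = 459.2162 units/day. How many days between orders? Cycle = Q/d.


Cycle = 3875.8729 / 459.2162 = 8.4402

8.4402 days


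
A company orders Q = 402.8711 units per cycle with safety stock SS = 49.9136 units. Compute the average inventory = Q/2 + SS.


Q/2 = 201.4356
Avg = 201.4356 + 49.9136 = 251.3492

251.3492 units


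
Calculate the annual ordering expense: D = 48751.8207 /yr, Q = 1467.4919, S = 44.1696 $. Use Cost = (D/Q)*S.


Number of orders = D/Q = 33.2212
Cost = 33.2212 * 44.1696 = 1467.3665

1467.3665 $/yr


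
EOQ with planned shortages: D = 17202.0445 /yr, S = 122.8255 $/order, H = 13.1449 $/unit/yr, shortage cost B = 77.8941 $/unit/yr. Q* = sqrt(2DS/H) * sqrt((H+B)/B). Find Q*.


sqrt(2DS/H) = 566.9838
sqrt((H+B)/B) = 1.0811
Q* = 566.9838 * 1.0811 = 612.9600

612.9600 units


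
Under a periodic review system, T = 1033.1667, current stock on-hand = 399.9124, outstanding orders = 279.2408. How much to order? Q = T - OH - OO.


Inventory position = OH + OO = 399.9124 + 279.2408 = 679.1532
Q = 1033.1667 - 679.1532 = 354.0135

354.0135 units


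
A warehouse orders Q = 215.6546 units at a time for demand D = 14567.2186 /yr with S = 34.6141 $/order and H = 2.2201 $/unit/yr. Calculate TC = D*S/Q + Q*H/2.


Ordering cost = D*S/Q = 2338.1424
Holding cost = Q*H/2 = 239.3874
TC = 2338.1424 + 239.3874 = 2577.5298

2577.5298 $/yr


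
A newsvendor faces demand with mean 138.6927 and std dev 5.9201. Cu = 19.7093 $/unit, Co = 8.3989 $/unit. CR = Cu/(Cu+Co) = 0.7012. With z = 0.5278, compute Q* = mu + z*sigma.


CR = Cu/(Cu+Co) = 19.7093/(19.7093+8.3989) = 0.7012
z = 0.5278
Q* = 138.6927 + 0.5278 * 5.9201 = 141.8173

141.8173 units


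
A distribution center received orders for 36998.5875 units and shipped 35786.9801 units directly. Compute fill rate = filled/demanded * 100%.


FR = 35786.9801 / 36998.5875 * 100 = 96.7253

96.7253%


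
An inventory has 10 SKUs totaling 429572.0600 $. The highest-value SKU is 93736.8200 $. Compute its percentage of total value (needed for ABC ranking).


Top item = 93736.8200
Total = 429572.0600
Percentage = 93736.8200 / 429572.0600 * 100 = 21.8210

21.8210%


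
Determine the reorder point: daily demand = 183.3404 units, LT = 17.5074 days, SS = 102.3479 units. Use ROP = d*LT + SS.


d*LT = 183.3404 * 17.5074 = 3209.8137
ROP = 3209.8137 + 102.3479 = 3312.1616

3312.1616 units


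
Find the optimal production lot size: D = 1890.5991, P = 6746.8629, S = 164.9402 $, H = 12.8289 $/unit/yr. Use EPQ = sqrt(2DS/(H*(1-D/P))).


1 - D/P = 1 - 0.2802 = 0.7198
H*(1-D/P) = 9.2340
2DS = 623671.5873
EPQ = sqrt(67540.7928) = 259.8861

259.8861 units


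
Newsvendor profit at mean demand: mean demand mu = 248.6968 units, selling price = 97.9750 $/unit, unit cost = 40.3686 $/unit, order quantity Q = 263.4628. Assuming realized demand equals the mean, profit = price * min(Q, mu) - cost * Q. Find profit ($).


Sales at mu = min(263.4628, 248.6968) = 248.6968
Revenue = 97.9750 * 248.6968 = 24366.0690
Total cost = 40.3686 * 263.4628 = 10635.6244
Profit = 24366.0690 - 10635.6244 = 13730.4446

13730.4446 $


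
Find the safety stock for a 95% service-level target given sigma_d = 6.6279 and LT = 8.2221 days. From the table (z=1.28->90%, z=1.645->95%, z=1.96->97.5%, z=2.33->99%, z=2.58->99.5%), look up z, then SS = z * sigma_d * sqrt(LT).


From the table, SL = 95% corresponds to z = 1.645
sqrt(LT) = sqrt(8.2221) = 2.8674
SS = 1.645 * 6.6279 * 2.8674 = 31.2632

31.2632 units


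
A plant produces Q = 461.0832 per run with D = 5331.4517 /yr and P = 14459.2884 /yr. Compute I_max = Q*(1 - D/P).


D/P = 0.3687
1 - D/P = 0.6313
I_max = 461.0832 * 0.6313 = 291.0719

291.0719 units


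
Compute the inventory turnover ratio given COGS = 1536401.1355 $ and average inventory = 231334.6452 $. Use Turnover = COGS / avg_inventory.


Turnover = 1536401.1355 / 231334.6452 = 6.6415

6.6415


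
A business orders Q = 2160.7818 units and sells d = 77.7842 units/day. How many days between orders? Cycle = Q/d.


Cycle = 2160.7818 / 77.7842 = 27.7792

27.7792 days


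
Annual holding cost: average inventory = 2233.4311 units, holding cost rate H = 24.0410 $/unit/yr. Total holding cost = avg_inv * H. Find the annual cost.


Cost = 2233.4311 * 24.0410 = 53693.9171

53693.9171 $/yr


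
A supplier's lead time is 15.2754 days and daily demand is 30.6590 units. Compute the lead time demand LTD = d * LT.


LTD = 30.6590 * 15.2754 = 468.3285

468.3285 units


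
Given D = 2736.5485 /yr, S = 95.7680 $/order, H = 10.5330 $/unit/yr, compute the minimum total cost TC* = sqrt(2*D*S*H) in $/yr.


2*D*S*H = 5520846.1810
TC* = sqrt(5520846.1810) = 2349.6481

2349.6481 $/yr


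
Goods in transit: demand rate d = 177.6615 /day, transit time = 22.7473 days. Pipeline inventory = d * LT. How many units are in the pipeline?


Pipeline = 177.6615 * 22.7473 = 4041.3194

4041.3194 units


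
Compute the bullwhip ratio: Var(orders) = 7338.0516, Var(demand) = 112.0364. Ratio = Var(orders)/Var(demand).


BW = 7338.0516 / 112.0364 = 65.4970

65.4970


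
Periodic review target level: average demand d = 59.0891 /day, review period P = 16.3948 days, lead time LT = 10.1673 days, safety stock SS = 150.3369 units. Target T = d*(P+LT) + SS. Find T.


P + LT = 26.5621
d*(P+LT) = 59.0891 * 26.5621 = 1569.5306
T = 1569.5306 + 150.3369 = 1719.8675

1719.8675 units


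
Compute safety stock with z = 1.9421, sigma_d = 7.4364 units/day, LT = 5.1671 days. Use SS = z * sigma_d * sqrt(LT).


sqrt(LT) = sqrt(5.1671) = 2.2731
SS = 1.9421 * 7.4364 * 2.2731 = 32.8290

32.8290 units


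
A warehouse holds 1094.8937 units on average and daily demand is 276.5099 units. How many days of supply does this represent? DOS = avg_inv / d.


DOS = 1094.8937 / 276.5099 = 3.9597

3.9597 days


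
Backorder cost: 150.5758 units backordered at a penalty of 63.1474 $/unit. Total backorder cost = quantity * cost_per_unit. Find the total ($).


Total = 150.5758 * 63.1474 = 9508.4703

9508.4703 $


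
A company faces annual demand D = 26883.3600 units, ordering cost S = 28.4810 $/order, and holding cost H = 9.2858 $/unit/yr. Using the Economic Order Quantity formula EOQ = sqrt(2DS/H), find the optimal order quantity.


2*D*S = 2 * 26883.3600 * 28.4810 = 1531329.9523
2*D*S/H = 164910.9341
EOQ = sqrt(164910.9341) = 406.0923

406.0923 units


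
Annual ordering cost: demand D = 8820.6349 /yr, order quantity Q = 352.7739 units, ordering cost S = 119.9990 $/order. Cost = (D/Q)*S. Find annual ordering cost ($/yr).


Number of orders = D/Q = 25.0036
Cost = 25.0036 * 119.9990 = 3000.4129

3000.4129 $/yr


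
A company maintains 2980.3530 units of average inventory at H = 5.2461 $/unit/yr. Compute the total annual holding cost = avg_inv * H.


Cost = 2980.3530 * 5.2461 = 15635.2299

15635.2299 $/yr


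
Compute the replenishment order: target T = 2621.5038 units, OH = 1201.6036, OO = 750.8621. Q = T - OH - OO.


Inventory position = OH + OO = 1201.6036 + 750.8621 = 1952.4657
Q = 2621.5038 - 1952.4657 = 669.0381

669.0381 units


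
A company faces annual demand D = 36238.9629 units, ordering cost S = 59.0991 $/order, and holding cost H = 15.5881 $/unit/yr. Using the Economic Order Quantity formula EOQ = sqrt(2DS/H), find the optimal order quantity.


2*D*S = 2 * 36238.9629 * 59.0991 = 4283380.1846
2*D*S/H = 274785.2647
EOQ = sqrt(274785.2647) = 524.1996

524.1996 units


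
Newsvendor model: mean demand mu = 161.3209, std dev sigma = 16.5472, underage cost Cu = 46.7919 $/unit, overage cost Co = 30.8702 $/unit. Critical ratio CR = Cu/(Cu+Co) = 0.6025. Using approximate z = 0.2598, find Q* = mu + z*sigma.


CR = Cu/(Cu+Co) = 46.7919/(46.7919+30.8702) = 0.6025
z = 0.2598
Q* = 161.3209 + 0.2598 * 16.5472 = 165.6199

165.6199 units


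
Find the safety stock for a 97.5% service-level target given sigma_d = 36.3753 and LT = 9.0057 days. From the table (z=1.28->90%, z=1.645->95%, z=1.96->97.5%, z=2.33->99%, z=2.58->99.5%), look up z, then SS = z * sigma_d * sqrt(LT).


From the table, SL = 97.5% corresponds to z = 1.96
sqrt(LT) = sqrt(9.0057) = 3.0009
SS = 1.96 * 36.3753 * 3.0009 = 213.9545

213.9545 units


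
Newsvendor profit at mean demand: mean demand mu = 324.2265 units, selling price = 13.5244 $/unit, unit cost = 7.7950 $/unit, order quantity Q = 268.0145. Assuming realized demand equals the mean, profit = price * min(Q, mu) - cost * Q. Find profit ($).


Sales at mu = min(268.0145, 324.2265) = 268.0145
Revenue = 13.5244 * 268.0145 = 3624.7353
Total cost = 7.7950 * 268.0145 = 2089.1730
Profit = 3624.7353 - 2089.1730 = 1535.5623

1535.5623 $


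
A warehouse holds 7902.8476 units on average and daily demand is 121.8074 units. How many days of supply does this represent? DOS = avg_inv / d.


DOS = 7902.8476 / 121.8074 = 64.8799

64.8799 days


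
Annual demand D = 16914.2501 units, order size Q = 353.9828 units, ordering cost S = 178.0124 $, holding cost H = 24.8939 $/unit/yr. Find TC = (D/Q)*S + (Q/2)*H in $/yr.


Ordering cost = D*S/Q = 8505.9112
Holding cost = Q*H/2 = 4406.0062
TC = 8505.9112 + 4406.0062 = 12911.9174

12911.9174 $/yr


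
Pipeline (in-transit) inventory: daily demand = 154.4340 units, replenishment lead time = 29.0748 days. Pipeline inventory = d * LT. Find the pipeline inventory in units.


Pipeline = 154.4340 * 29.0748 = 4490.1377

4490.1377 units


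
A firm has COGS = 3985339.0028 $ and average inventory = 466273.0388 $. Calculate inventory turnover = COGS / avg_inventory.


Turnover = 3985339.0028 / 466273.0388 = 8.5472

8.5472


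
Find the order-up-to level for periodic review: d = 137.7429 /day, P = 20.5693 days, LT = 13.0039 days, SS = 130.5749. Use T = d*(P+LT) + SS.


P + LT = 33.5732
d*(P+LT) = 137.7429 * 33.5732 = 4624.4699
T = 4624.4699 + 130.5749 = 4755.0448

4755.0448 units


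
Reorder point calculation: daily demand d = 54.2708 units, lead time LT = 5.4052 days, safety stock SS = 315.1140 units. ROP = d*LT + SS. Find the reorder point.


d*LT = 54.2708 * 5.4052 = 293.3445
ROP = 293.3445 + 315.1140 = 608.4585

608.4585 units


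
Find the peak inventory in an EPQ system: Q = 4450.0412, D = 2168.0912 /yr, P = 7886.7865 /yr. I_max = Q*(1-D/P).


D/P = 0.2749
1 - D/P = 0.7251
I_max = 4450.0412 * 0.7251 = 3226.7172

3226.7172 units


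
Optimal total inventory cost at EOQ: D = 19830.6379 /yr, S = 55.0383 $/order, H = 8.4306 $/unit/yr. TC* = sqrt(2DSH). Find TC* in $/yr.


2*D*S*H = 18403065.6546
TC* = sqrt(18403065.6546) = 4289.8794

4289.8794 $/yr


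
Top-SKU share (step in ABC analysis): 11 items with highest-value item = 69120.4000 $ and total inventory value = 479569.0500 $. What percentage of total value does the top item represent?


Top item = 69120.4000
Total = 479569.0500
Percentage = 69120.4000 / 479569.0500 * 100 = 14.4130

14.4130%


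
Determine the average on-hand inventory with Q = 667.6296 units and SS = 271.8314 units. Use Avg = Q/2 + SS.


Q/2 = 333.8148
Avg = 333.8148 + 271.8314 = 605.6462

605.6462 units


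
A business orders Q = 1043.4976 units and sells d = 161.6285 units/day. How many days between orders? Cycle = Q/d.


Cycle = 1043.4976 / 161.6285 = 6.4561

6.4561 days


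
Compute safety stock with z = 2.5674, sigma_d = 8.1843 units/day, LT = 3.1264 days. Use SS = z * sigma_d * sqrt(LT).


sqrt(LT) = sqrt(3.1264) = 1.7682
SS = 2.5674 * 8.1843 * 1.7682 = 37.1533

37.1533 units


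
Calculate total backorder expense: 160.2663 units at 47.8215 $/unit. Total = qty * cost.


Total = 160.2663 * 47.8215 = 7664.1749

7664.1749 $


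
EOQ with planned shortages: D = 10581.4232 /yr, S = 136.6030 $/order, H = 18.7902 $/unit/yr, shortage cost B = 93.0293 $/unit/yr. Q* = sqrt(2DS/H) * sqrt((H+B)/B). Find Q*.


sqrt(2DS/H) = 392.2396
sqrt((H+B)/B) = 1.0963
Q* = 392.2396 * 1.0963 = 430.0316

430.0316 units


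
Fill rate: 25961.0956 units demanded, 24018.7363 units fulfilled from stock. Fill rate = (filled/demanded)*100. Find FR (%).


FR = 24018.7363 / 25961.0956 * 100 = 92.5182

92.5182%


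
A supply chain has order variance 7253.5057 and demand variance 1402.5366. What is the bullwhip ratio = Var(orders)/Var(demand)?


BW = 7253.5057 / 1402.5366 = 5.1717

5.1717


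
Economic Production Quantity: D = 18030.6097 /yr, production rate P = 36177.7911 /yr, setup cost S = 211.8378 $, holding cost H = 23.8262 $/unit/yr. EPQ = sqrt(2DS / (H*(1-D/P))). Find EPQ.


1 - D/P = 1 - 0.4984 = 0.5016
H*(1-D/P) = 11.9515
2DS = 7639129.3830
EPQ = sqrt(639178.1920) = 799.4862

799.4862 units


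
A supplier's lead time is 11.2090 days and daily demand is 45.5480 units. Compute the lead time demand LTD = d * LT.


LTD = 45.5480 * 11.2090 = 510.5475

510.5475 units


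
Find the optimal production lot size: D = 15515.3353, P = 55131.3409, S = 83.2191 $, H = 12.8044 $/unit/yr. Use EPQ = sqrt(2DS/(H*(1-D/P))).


1 - D/P = 1 - 0.2814 = 0.7186
H*(1-D/P) = 9.2009
2DS = 2582344.4797
EPQ = sqrt(280661.4821) = 529.7749

529.7749 units


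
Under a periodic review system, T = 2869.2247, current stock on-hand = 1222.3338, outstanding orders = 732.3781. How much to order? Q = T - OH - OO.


Inventory position = OH + OO = 1222.3338 + 732.3781 = 1954.7119
Q = 2869.2247 - 1954.7119 = 914.5128

914.5128 units


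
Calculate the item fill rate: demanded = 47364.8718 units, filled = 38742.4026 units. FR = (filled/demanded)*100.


FR = 38742.4026 / 47364.8718 * 100 = 81.7956

81.7956%


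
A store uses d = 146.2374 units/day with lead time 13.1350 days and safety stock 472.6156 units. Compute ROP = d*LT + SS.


d*LT = 146.2374 * 13.1350 = 1920.8282
ROP = 1920.8282 + 472.6156 = 2393.4438

2393.4438 units


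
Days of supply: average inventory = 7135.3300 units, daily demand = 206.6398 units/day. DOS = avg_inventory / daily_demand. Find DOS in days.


DOS = 7135.3300 / 206.6398 = 34.5303

34.5303 days


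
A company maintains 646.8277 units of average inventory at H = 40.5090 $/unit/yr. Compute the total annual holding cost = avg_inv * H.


Cost = 646.8277 * 40.5090 = 26202.3433

26202.3433 $/yr


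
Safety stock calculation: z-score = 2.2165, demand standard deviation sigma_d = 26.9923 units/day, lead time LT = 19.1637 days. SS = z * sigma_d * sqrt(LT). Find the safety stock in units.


sqrt(LT) = sqrt(19.1637) = 4.3776
SS = 2.2165 * 26.9923 * 4.3776 = 261.9071

261.9071 units


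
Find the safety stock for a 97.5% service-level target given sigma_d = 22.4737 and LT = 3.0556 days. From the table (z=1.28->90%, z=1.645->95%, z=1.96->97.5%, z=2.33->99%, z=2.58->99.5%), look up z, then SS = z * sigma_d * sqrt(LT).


From the table, SL = 97.5% corresponds to z = 1.96
sqrt(LT) = sqrt(3.0556) = 1.7480
SS = 1.96 * 22.4737 * 1.7480 = 76.9979

76.9979 units


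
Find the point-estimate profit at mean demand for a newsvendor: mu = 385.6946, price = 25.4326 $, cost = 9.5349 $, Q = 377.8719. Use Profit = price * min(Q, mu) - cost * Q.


Sales at mu = min(377.8719, 385.6946) = 377.8719
Revenue = 25.4326 * 377.8719 = 9610.2649
Total cost = 9.5349 * 377.8719 = 3602.9708
Profit = 9610.2649 - 3602.9708 = 6007.2941

6007.2941 $


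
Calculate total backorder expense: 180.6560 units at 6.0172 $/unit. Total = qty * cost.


Total = 180.6560 * 6.0172 = 1087.0433

1087.0433 $


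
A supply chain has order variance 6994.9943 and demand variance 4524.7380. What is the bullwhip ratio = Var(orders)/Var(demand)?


BW = 6994.9943 / 4524.7380 = 1.5459

1.5459


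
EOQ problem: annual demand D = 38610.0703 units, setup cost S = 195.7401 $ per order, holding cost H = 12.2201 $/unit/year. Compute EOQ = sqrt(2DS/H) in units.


2*D*S = 2 * 38610.0703 * 195.7401 = 15115078.0431
2*D*S/H = 1236902.9749
EOQ = sqrt(1236902.9749) = 1112.1614

1112.1614 units


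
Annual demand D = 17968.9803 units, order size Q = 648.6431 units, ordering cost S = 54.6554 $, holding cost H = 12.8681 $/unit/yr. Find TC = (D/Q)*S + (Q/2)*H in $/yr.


Ordering cost = D*S/Q = 1514.0866
Holding cost = Q*H/2 = 4173.4021
TC = 1514.0866 + 4173.4021 = 5687.4887

5687.4887 $/yr


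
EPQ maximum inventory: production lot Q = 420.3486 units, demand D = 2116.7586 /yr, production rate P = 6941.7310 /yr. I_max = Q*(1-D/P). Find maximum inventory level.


D/P = 0.3049
1 - D/P = 0.6951
I_max = 420.3486 * 0.6951 = 292.1707

292.1707 units


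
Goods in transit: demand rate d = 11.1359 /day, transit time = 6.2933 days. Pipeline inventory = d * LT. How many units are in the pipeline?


Pipeline = 11.1359 * 6.2933 = 70.0816

70.0816 units


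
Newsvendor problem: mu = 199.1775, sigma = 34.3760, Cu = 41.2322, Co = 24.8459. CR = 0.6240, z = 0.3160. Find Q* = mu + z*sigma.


CR = Cu/(Cu+Co) = 41.2322/(41.2322+24.8459) = 0.6240
z = 0.3160
Q* = 199.1775 + 0.3160 * 34.3760 = 210.0403

210.0403 units


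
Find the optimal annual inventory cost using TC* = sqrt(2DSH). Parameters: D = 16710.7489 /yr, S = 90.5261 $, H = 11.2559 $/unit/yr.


2*D*S*H = 34054926.3902
TC* = sqrt(34054926.3902) = 5835.6599

5835.6599 $/yr


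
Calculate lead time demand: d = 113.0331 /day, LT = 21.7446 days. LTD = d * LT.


LTD = 113.0331 * 21.7446 = 2457.8595

2457.8595 units


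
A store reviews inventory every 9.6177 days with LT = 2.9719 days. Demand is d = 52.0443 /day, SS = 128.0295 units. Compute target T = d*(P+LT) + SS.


P + LT = 12.5896
d*(P+LT) = 52.0443 * 12.5896 = 655.2169
T = 655.2169 + 128.0295 = 783.2464

783.2464 units


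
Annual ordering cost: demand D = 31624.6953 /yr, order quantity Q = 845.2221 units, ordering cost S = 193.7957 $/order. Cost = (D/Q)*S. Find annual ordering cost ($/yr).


Number of orders = D/Q = 37.4158
Cost = 37.4158 * 193.7957 = 7251.0290

7251.0290 $/yr


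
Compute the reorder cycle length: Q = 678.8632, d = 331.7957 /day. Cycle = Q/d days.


Cycle = 678.8632 / 331.7957 = 2.0460

2.0460 days


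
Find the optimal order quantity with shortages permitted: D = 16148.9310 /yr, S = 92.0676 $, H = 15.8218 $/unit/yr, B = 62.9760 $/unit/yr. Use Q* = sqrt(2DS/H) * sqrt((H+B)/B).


sqrt(2DS/H) = 433.5232
sqrt((H+B)/B) = 1.1186
Q* = 433.5232 * 1.1186 = 484.9331

484.9331 units


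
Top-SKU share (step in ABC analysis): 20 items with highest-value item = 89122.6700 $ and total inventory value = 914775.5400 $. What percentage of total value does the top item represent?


Top item = 89122.6700
Total = 914775.5400
Percentage = 89122.6700 / 914775.5400 * 100 = 9.7426

9.7426%


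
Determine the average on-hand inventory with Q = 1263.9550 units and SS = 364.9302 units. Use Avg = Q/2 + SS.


Q/2 = 631.9775
Avg = 631.9775 + 364.9302 = 996.9077

996.9077 units


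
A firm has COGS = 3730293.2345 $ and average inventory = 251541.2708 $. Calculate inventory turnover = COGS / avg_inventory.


Turnover = 3730293.2345 / 251541.2708 = 14.8297

14.8297


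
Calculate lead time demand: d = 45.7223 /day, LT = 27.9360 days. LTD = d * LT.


LTD = 45.7223 * 27.9360 = 1277.2982

1277.2982 units


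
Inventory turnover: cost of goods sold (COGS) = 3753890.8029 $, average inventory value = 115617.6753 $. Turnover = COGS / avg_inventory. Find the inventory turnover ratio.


Turnover = 3753890.8029 / 115617.6753 = 32.4681

32.4681


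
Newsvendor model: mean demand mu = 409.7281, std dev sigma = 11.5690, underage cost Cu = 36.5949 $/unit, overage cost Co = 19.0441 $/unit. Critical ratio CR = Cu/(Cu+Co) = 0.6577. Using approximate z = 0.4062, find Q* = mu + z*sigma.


CR = Cu/(Cu+Co) = 36.5949/(36.5949+19.0441) = 0.6577
z = 0.4062
Q* = 409.7281 + 0.4062 * 11.5690 = 414.4274

414.4274 units


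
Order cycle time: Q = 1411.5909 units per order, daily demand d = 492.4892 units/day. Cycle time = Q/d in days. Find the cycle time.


Cycle = 1411.5909 / 492.4892 = 2.8662

2.8662 days


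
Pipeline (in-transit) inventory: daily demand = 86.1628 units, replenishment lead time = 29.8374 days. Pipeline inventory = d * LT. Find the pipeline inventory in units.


Pipeline = 86.1628 * 29.8374 = 2570.8739

2570.8739 units


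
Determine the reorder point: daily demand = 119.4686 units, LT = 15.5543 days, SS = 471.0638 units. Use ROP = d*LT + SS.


d*LT = 119.4686 * 15.5543 = 1858.2504
ROP = 1858.2504 + 471.0638 = 2329.3142

2329.3142 units


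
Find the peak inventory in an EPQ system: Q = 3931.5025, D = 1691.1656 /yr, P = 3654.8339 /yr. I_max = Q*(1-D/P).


D/P = 0.4627
1 - D/P = 0.5373
I_max = 3931.5025 * 0.5373 = 2112.3167

2112.3167 units


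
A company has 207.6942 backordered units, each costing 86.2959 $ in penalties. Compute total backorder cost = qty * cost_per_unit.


Total = 207.6942 * 86.2959 = 17923.1579

17923.1579 $


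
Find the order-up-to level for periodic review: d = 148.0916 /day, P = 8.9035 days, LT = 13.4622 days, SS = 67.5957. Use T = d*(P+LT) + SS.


P + LT = 22.3657
d*(P+LT) = 148.0916 * 22.3657 = 3312.1723
T = 3312.1723 + 67.5957 = 3379.7680

3379.7680 units


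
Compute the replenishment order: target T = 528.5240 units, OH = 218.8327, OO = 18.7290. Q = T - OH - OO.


Inventory position = OH + OO = 218.8327 + 18.7290 = 237.5617
Q = 528.5240 - 237.5617 = 290.9623

290.9623 units


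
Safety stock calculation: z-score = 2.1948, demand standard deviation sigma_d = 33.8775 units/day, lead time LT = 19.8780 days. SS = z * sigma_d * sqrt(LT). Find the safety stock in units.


sqrt(LT) = sqrt(19.8780) = 4.4585
SS = 2.1948 * 33.8775 * 4.4585 = 331.5070

331.5070 units


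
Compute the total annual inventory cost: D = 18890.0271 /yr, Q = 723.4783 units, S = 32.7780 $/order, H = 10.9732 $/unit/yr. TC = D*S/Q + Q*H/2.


Ordering cost = D*S/Q = 855.8340
Holding cost = Q*H/2 = 3969.4360
TC = 855.8340 + 3969.4360 = 4825.2700

4825.2700 $/yr


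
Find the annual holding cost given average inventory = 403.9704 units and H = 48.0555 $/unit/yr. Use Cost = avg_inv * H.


Cost = 403.9704 * 48.0555 = 19412.9996

19412.9996 $/yr


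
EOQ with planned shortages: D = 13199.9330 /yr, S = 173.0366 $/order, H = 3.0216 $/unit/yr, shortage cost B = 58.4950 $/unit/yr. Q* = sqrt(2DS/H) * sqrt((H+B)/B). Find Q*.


sqrt(2DS/H) = 1229.5646
sqrt((H+B)/B) = 1.0255
Q* = 1229.5646 * 1.0255 = 1260.9218

1260.9218 units


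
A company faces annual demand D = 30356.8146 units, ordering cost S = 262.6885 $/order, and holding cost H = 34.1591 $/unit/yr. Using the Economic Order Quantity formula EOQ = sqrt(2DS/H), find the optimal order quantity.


2*D*S = 2 * 30356.8146 * 262.6885 = 15948772.1841
2*D*S/H = 466896.7328
EOQ = sqrt(466896.7328) = 683.2984

683.2984 units


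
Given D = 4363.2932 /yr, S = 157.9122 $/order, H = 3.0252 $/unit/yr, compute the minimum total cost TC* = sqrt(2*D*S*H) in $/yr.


2*D*S*H = 4168829.8391
TC* = sqrt(4168829.8391) = 2041.7713

2041.7713 $/yr


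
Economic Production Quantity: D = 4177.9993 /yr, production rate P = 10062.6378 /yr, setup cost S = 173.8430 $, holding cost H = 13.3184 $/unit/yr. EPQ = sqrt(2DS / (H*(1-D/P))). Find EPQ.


1 - D/P = 1 - 0.4152 = 0.5848
H*(1-D/P) = 7.7886
2DS = 1452631.8646
EPQ = sqrt(186507.1837) = 431.8648

431.8648 units


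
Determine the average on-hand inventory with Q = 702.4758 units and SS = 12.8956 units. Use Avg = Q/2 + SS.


Q/2 = 351.2379
Avg = 351.2379 + 12.8956 = 364.1335

364.1335 units


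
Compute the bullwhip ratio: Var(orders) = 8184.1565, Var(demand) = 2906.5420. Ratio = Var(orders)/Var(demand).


BW = 8184.1565 / 2906.5420 = 2.8158

2.8158


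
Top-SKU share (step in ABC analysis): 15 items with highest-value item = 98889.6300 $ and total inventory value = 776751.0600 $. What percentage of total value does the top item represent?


Top item = 98889.6300
Total = 776751.0600
Percentage = 98889.6300 / 776751.0600 * 100 = 12.7312

12.7312%


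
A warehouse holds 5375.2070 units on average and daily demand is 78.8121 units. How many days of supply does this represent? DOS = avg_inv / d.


DOS = 5375.2070 / 78.8121 = 68.2028

68.2028 days


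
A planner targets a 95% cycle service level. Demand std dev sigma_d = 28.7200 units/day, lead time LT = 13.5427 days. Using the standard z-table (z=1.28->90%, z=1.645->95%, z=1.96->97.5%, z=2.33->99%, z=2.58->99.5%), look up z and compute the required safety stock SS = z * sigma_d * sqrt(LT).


From the table, SL = 95% corresponds to z = 1.645
sqrt(LT) = sqrt(13.5427) = 3.6800
SS = 1.645 * 28.7200 * 3.6800 = 173.8613

173.8613 units


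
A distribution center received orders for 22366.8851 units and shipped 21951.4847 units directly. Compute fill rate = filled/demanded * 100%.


FR = 21951.4847 / 22366.8851 * 100 = 98.1428

98.1428%


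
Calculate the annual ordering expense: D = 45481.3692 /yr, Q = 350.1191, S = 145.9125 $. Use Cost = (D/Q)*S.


Number of orders = D/Q = 129.9026
Cost = 129.9026 * 145.9125 = 18954.4080

18954.4080 $/yr


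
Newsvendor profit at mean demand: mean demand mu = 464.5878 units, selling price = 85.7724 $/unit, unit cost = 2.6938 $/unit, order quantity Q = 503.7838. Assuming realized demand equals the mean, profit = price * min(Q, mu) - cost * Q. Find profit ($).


Sales at mu = min(503.7838, 464.5878) = 464.5878
Revenue = 85.7724 * 464.5878 = 39848.8106
Total cost = 2.6938 * 503.7838 = 1357.0928
Profit = 39848.8106 - 1357.0928 = 38491.7178

38491.7178 $


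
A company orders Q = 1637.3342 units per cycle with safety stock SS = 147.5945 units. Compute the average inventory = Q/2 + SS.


Q/2 = 818.6671
Avg = 818.6671 + 147.5945 = 966.2616

966.2616 units


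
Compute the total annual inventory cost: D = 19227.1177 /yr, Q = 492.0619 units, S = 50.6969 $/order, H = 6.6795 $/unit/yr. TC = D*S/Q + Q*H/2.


Ordering cost = D*S/Q = 1980.9607
Holding cost = Q*H/2 = 1643.3637
TC = 1980.9607 + 1643.3637 = 3624.3244

3624.3244 $/yr


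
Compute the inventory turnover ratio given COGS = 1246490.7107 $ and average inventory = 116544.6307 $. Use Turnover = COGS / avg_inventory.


Turnover = 1246490.7107 / 116544.6307 = 10.6954

10.6954


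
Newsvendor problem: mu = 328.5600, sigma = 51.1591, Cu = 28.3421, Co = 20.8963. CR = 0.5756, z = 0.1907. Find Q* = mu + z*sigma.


CR = Cu/(Cu+Co) = 28.3421/(28.3421+20.8963) = 0.5756
z = 0.1907
Q* = 328.5600 + 0.1907 * 51.1591 = 338.3160

338.3160 units


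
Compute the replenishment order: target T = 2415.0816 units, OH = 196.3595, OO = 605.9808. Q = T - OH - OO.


Inventory position = OH + OO = 196.3595 + 605.9808 = 802.3403
Q = 2415.0816 - 802.3403 = 1612.7413

1612.7413 units


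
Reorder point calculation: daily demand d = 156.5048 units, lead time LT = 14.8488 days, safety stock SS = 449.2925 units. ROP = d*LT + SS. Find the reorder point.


d*LT = 156.5048 * 14.8488 = 2323.9085
ROP = 2323.9085 + 449.2925 = 2773.2010

2773.2010 units


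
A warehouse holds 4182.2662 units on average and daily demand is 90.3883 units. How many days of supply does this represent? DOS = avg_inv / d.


DOS = 4182.2662 / 90.3883 = 46.2700

46.2700 days


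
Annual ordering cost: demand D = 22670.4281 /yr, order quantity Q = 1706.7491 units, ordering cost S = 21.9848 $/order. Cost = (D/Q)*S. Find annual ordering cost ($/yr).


Number of orders = D/Q = 13.2828
Cost = 13.2828 * 21.9848 = 292.0200

292.0200 $/yr


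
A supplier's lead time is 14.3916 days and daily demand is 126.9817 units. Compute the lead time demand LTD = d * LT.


LTD = 126.9817 * 14.3916 = 1827.4698

1827.4698 units


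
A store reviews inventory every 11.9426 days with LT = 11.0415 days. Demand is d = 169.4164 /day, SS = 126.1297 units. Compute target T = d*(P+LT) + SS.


P + LT = 22.9841
d*(P+LT) = 169.4164 * 22.9841 = 3893.8835
T = 3893.8835 + 126.1297 = 4020.0132

4020.0132 units


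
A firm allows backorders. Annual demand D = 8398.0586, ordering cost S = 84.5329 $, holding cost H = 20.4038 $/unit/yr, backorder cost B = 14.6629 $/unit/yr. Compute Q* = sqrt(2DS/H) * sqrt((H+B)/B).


sqrt(2DS/H) = 263.7921
sqrt((H+B)/B) = 1.5465
Q* = 263.7921 * 1.5465 = 407.9428

407.9428 units


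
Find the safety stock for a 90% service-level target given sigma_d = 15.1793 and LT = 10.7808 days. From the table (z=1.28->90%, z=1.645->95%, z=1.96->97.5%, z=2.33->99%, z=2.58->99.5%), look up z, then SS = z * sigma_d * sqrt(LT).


From the table, SL = 90% corresponds to z = 1.28
sqrt(LT) = sqrt(10.7808) = 3.2834
SS = 1.28 * 15.1793 * 3.2834 = 63.7951

63.7951 units


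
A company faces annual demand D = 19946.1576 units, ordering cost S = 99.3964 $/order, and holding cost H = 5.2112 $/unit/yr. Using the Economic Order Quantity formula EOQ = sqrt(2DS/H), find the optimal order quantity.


2*D*S = 2 * 19946.1576 * 99.3964 = 3965152.5185
2*D*S/H = 760890.4894
EOQ = sqrt(760890.4894) = 872.2904

872.2904 units


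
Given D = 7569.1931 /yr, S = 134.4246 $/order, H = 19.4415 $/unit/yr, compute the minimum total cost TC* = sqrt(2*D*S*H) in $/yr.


2*D*S*H = 39562898.6035
TC* = sqrt(39562898.6035) = 6289.9045

6289.9045 $/yr


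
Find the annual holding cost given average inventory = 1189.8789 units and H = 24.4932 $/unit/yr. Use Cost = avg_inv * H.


Cost = 1189.8789 * 24.4932 = 29143.9419

29143.9419 $/yr


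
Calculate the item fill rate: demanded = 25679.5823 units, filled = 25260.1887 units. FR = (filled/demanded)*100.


FR = 25260.1887 / 25679.5823 * 100 = 98.3668

98.3668%


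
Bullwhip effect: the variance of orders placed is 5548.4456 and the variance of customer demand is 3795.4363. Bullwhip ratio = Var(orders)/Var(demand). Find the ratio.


BW = 5548.4456 / 3795.4363 = 1.4619

1.4619


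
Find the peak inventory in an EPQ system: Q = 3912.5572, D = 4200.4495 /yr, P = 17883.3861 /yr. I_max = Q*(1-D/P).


D/P = 0.2349
1 - D/P = 0.7651
I_max = 3912.5572 * 0.7651 = 2993.5758

2993.5758 units


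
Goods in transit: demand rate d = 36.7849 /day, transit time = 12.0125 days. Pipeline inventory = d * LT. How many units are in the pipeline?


Pipeline = 36.7849 * 12.0125 = 441.8786

441.8786 units


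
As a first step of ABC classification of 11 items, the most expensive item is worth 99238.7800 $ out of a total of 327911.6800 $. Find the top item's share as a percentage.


Top item = 99238.7800
Total = 327911.6800
Percentage = 99238.7800 / 327911.6800 * 100 = 30.2639

30.2639%


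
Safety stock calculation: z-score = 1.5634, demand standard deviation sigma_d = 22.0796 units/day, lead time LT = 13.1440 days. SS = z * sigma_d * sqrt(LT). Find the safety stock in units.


sqrt(LT) = sqrt(13.1440) = 3.6255
SS = 1.5634 * 22.0796 * 3.6255 = 125.1483

125.1483 units


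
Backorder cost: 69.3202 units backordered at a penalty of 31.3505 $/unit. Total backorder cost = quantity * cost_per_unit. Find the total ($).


Total = 69.3202 * 31.3505 = 2173.2229

2173.2229 $


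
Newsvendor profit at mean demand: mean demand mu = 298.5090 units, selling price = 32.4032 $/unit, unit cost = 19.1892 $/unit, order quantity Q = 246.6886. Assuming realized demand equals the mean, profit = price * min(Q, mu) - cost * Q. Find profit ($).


Sales at mu = min(246.6886, 298.5090) = 246.6886
Revenue = 32.4032 * 246.6886 = 7993.5000
Total cost = 19.1892 * 246.6886 = 4733.7569
Profit = 7993.5000 - 4733.7569 = 3259.7432

3259.7432 $


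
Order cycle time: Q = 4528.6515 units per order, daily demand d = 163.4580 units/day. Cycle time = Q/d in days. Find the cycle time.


Cycle = 4528.6515 / 163.4580 = 27.7053

27.7053 days


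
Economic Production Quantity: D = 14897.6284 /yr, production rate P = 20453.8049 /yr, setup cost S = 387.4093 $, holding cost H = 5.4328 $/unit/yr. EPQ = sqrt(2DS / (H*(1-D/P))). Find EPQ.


1 - D/P = 1 - 0.7284 = 0.2716
H*(1-D/P) = 1.4758
2DS = 11542959.5802
EPQ = sqrt(7821526.7193) = 2796.6993

2796.6993 units
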